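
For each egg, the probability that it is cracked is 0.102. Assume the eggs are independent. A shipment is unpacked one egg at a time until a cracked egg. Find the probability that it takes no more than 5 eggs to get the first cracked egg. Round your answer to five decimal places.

0.41604

Y = number of eggs to the first success; geometric, p = 0.102.
P(Y ≤ 5) = 1 − (1−p)^5 = 1 − 0.5839581 = 0.4160419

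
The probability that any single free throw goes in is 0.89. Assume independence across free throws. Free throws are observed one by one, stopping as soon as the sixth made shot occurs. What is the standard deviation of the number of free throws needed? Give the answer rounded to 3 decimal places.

0.913

Y = total free throws until the sixth success; negative binomial with r=6, p=0.89.
SD(Y) = √[r(1−p)/p²] = √(0.83323) = 0.91281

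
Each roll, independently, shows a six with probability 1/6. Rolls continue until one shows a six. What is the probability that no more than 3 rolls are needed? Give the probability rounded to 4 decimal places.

Y = number of rolls to the first success; geometric, p = 0.166667.
P(Y ≤ 3) = 1 − (1−p)^3 = 1 − 0.578704 = 0.421296

0.4213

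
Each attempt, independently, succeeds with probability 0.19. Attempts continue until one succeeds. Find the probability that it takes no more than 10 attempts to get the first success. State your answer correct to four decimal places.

Y = number of attempts to the first success; geometric, p = 0.19.
P(Y ≤ 10) = 1 − (1−p)^10 = 1 − 0.121577 = 0.878423

0.8784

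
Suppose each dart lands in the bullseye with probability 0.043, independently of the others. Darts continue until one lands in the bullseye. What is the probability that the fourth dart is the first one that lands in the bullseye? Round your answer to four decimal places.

Geometric (trials to first success), p = 0.043.
P(Y = 4) = (1−p)^3 · p = 0.87647 · 0.043 = 0.037688

0.0377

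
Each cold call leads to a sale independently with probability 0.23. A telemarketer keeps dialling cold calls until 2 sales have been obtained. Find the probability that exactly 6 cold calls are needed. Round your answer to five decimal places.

Y = trial on which the second success occurs; negative binomial, r=2, p=0.23.
P(Y=6) = C(5,1) · p^2 · (1−p)^4
= 5 · 0.0529 · 0.35153 = 0.0929798

0.09298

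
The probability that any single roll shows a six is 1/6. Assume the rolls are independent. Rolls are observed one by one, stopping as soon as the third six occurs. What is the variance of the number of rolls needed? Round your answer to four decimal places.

90.0000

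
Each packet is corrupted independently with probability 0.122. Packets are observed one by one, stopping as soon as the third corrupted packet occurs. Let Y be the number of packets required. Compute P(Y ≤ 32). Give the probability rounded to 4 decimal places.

Finishing within 32 packets ⇔ at least 3 successes in the first 32. With X ~ Binomial(32, 0.122), P(Y ≤ 32) = 1 − P(X ≤ 2).
  k=0: C(32,0)·0.122^0·0.878^32 = 0.015553
  k=1: C(32,1)·0.122^1·0.878^31 = 0.069158
  k=2: C(32,2)·0.122^2·0.878^30 = 0.148949
1 − 0.233660 = 0.766340

0.7663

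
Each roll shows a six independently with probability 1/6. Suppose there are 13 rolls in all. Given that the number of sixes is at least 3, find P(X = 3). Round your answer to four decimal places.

0.5750

X ~ Binomial(13, 0.166667). Want P(X=3 | X≥3) = P(X=3) / P(X≥3).
P(X=3) = C(13,3)·0.166667^3·0.833333^10 = 0.213845
P(X≥3) = 1 − 0.093464 − 0.243006 − 0.291607 = 0.371923
Ratio = 0.213845 / 0.371923 = 0.574973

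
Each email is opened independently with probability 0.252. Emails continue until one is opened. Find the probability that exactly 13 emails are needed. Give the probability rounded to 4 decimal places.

Geometric (trials to first success), p = 0.252.
P(Y = 13) = (1−p)^12 · p = 0.030677 · 0.252 = 0.007731

0.0077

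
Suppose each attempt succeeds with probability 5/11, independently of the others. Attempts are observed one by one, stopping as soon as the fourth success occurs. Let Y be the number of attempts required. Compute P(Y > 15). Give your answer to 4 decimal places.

0.0394

Needing more than 15 attempts ⇔ fewer than 4 successes in the first 15. With X ~ Binomial(15, 0.454545), P(Y > 15) = P(X ≤ 3).
  k=0: C(15,0)·0.454545^0·0.545455^15 = 0.000113
  k=1: C(15,1)·0.454545^1·0.545455^14 = 0.001407
  k=2: C(15,2)·0.454545^2·0.545455^13 = 0.008207
  k=3: C(15,3)·0.454545^3·0.545455^12 = 0.029638
P(X ≤ 3) = 0.039365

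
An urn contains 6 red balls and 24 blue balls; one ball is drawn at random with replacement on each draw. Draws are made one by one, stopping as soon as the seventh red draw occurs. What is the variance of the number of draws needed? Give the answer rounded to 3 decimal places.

140.000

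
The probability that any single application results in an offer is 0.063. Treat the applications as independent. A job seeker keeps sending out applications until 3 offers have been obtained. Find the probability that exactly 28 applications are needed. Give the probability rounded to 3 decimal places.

Y = trial on which the third success occurs; negative binomial, r=3, p=0.063.
P(Y=28) = C(27,2) · p^3 · (1−p)^25
= 351 · 0.00025005 · 0.19656 = 0.01725

0.017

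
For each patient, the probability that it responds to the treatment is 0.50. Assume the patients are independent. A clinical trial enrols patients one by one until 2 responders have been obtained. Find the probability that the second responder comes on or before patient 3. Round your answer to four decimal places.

Finishing within 3 patients ⇔ at least 2 successes in the first 3. With X ~ Binomial(3, 0.50), P(Y ≤ 3) = 1 − P(X ≤ 1).
  k=0: C(3,0)·0.50^0·0.50^3 = 0.125000
  k=1: C(3,1)·0.50^1·0.50^2 = 0.375000
1 − 0.500000 = 0.500000

0.5000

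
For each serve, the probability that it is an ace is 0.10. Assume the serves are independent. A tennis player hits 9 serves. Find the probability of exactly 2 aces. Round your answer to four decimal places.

X ~ Binomial(n=9, p=0.10).
P(X=2) = C(9,2) · p^2 · (1−p)^7
= 36 · 0.01 · 0.4783 = 0.172187

0.1722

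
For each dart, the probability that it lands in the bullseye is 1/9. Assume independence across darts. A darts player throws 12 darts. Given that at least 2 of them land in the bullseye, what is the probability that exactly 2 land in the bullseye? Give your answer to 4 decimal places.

0.6406

X ~ Binomial(12, 0.111111). Want P(X=2 | X≥2) = P(X=2) / P(X≥2).
P(X=2) = C(12,2)·0.111111^2·0.888889^10 = 0.250919
P(X≥2) = 1 − 0.243315 − 0.364973 = 0.391711
Ratio = 0.250919 / 0.391711 = 0.640571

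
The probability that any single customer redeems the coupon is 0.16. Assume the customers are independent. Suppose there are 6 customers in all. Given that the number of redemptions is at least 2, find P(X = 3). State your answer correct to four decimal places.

X ~ Binomial(6, 0.16). Want P(X=3 | X≥2) = P(X=3) / P(X≥2).
P(X=3) = C(6,3)·0.16^3·0.84^3 = 0.048554
P(X≥2) = 1 − 0.351298 − 0.401483 = 0.247219
Ratio = 0.048554 / 0.247219 = 0.196402

0.1964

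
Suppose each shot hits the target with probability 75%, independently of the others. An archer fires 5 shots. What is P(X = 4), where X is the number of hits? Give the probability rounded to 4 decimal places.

0.3955

X ~ Binomial(n=5, p=0.75).
P(X=4) = C(5,4) · p^4 · (1−p)^1
= 5 · 0.31641 · 0.25 = 0.395508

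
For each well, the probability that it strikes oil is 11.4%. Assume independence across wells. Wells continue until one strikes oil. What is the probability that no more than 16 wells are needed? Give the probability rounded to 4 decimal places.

Y = number of wells to the first success; geometric, p = 0.114.
P(Y ≤ 16) = 1 − (1−p)^16 = 1 − 0.144191 = 0.855809

0.8558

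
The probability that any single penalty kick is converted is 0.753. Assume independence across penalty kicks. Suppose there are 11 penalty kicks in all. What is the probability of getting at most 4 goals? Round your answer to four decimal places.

0.0070

X ~ Binomial(11, 0.753); P(X ≤ 4) = Σ C(11,k) p^k (1−p)^(11−k) over k:
  k=0: C(11,0)·0.753^0·0.247^11 = 0.000000
  k=1: C(11,1)·0.753^1·0.247^10 = 0.000007
  k=2: C(11,2)·0.753^2·0.247^9 = 0.000107
  k=3: C(11,3)·0.753^3·0.247^8 = 0.000976
  k=4: C(11,4)·0.753^4·0.247^7 = 0.005951
Total = 0.007041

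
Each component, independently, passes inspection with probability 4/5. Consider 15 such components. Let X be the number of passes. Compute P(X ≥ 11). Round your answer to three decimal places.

X ~ Binomial(15, 0.80); P(X ≥ 11) = Σ C(15,k) p^k (1−p)^(15−k) over k:
  k=11: C(15,11)·0.80^11·0.20^4 = 0.18760
  k=12: C(15,12)·0.80^12·0.20^3 = 0.25014
  k=13: C(15,13)·0.80^13·0.20^2 = 0.23090
  k=14: C(15,14)·0.80^14·0.20^1 = 0.13194
  k=15: C(15,15)·0.80^15·0.20^0 = 0.03518
Total = 0.83577

0.836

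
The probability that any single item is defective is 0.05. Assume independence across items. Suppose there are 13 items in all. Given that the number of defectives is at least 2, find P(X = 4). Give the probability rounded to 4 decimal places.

X ~ Binomial(13, 0.05). Want P(X=4 | X≥2) = P(X=4) / P(X≥2).
P(X=4) = C(13,4)·0.05^4·0.95^9 = 0.002816
P(X≥2) = 1 − 0.513342 − 0.351234 = 0.135424
Ratio = 0.002816 / 0.135424 = 0.020797

0.0208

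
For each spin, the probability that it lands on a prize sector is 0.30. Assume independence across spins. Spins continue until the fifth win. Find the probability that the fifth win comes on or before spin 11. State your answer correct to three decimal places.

0.210

Finishing within 11 spins ⇔ at least 5 successes in the first 11. With X ~ Binomial(11, 0.30), P(Y ≤ 11) = 1 − P(X ≤ 4).
  k=0: C(11,0)·0.30^0·0.70^11 = 0.01977
  k=1: C(11,1)·0.30^1·0.70^10 = 0.09322
  k=2: C(11,2)·0.30^2·0.70^9 = 0.19975
  k=3: C(11,3)·0.30^3·0.70^8 = 0.25682
  k=4: C(11,4)·0.30^4·0.70^7 = 0.22013
1 − 0.78970 = 0.21030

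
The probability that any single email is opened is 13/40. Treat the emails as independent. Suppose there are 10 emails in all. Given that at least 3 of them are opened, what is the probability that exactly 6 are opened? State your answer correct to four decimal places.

0.0754

X ~ Binomial(10, 0.325). Want P(X=6 | X≥3) = P(X=6) / P(X≥3).
P(X=6) = C(10,6)·0.325^6·0.675^4 = 0.051373
P(X≥3) = 1 − 0.019635 − 0.094540 − 0.204837 = 0.680987
Ratio = 0.051373 / 0.680987 = 0.075439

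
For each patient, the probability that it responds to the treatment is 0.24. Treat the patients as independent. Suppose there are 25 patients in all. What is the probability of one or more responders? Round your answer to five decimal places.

P(at least one) = 1 − P(none) = 1 − (1 − 0.24)^25
= 1 − 0.0010479 = 0.9989521

0.99895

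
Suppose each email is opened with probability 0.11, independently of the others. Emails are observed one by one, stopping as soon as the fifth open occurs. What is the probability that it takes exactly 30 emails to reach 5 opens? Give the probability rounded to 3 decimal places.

Y = trial on which the fifth success occurs; negative binomial, r=5, p=0.11.
P(Y=30) = C(29,4) · p^5 · (1−p)^25
= 23751 · 1.6105e-05 · 0.054294 = 0.02077

0.021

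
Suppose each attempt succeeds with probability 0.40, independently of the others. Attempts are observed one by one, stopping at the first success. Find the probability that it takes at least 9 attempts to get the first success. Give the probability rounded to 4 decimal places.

Y = number of attempts to the first success; geometric, p = 0.40.
P(Y > 8) = P(first 8 all fail) = (1−p)^8 = 0.016796

0.0168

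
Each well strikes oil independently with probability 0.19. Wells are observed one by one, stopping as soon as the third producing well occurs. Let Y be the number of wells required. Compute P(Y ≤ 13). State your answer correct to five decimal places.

Finishing within 13 wells ⇔ at least 3 successes in the first 13. With X ~ Binomial(13, 0.19), P(Y ≤ 13) = 1 − P(X ≤ 2).
  k=0: C(13,0)·0.19^0·0.81^13 = 0.0646108
  k=1: C(13,1)·0.19^1·0.81^12 = 0.1970231
  k=2: C(13,2)·0.19^2·0.81^11 = 0.2772918
1 − 0.5389257 = 0.4610743

0.46107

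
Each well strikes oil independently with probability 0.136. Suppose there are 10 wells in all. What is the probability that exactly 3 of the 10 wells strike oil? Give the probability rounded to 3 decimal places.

0.108

X ~ Binomial(n=10, p=0.136).
P(X=3) = C(10,3) · p^3 · (1−p)^7
= 120 · 0.0025155 · 0.35941 = 0.10849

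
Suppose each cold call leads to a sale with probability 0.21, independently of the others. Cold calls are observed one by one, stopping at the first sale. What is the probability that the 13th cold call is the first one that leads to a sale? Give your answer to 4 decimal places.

Geometric (trials to first success), p = 0.21.
P(Y = 13) = (1−p)^12 · p = 0.059092 · 0.21 = 0.012409

0.0124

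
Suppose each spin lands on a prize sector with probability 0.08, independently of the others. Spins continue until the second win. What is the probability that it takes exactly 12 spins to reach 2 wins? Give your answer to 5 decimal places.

0.03058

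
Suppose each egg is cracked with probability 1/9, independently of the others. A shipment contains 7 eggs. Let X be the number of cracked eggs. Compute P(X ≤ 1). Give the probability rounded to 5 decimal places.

X ~ Binomial(7, 0.111111); P(X ≤ 1) = Σ C(7,k) p^k (1−p)^(7−k) over k:
  k=0: C(7,0)·0.111111^0·0.888889^7 = 0.4384624
  k=1: C(7,1)·0.111111^1·0.888889^6 = 0.3836546
Total = 0.8221170

0.82212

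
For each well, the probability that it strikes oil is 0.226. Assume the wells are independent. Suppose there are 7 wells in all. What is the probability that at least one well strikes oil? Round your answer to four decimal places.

P(at least one) = 1 − P(none) = 1 − (1 − 0.226)^7
= 1 − 0.166413 = 0.833587

0.8336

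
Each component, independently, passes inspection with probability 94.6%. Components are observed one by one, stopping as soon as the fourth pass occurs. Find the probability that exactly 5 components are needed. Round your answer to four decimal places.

Y = trial on which the fourth success occurs; negative binomial, r=4, p=0.946.
P(Y=5) = C(4,3) · p^4 · (1−p)^1
= 4 · 0.80087 · 0.054 = 0.172989

0.1730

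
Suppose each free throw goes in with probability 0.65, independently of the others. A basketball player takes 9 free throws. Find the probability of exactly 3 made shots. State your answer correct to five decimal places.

0.04241

X ~ Binomial(n=9, p=0.65).
P(X=3) = C(9,3) · p^3 · (1−p)^6
= 84 · 0.27463 · 0.0018383 = 0.0424060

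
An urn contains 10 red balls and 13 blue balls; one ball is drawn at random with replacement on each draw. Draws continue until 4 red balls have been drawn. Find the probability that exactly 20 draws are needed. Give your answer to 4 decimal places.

Y = trial on which the fourth success occurs; negative binomial, r=4, p=0.434783.
P(Y=20) = C(19,3) · p^4 · (1−p)^16
= 969 · 0.035735 · 0.0001085 = 0.003757

0.0038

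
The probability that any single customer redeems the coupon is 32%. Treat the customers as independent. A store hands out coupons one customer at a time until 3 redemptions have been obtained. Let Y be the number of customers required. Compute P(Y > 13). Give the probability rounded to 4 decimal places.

0.1621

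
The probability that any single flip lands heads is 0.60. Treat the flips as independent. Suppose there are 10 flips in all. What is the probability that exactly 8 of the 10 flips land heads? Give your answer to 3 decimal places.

X ~ Binomial(n=10, p=0.60).
P(X=8) = C(10,8) · p^8 · (1−p)^2
= 45 · 0.016796 · 0.16 = 0.12093

0.121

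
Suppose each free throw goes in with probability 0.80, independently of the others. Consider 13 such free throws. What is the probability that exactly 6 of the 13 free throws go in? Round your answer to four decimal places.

X ~ Binomial(n=13, p=0.80).
P(X=6) = C(13,6) · p^6 · (1−p)^7
= 1716 · 0.26214 · 1.28e-05 = 0.005758

0.0058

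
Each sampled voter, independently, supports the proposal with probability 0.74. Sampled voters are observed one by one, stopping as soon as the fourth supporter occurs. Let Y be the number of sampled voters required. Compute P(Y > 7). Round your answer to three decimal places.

Needing more than 7 sampled voters ⇔ fewer than 4 successes in the first 7. With X ~ Binomial(7, 0.74), P(Y > 7) = P(X ≤ 3).
  k=0: C(7,0)·0.74^0·0.26^7 = 0.00008
  k=1: C(7,1)·0.74^1·0.26^6 = 0.00160
  k=2: C(7,2)·0.74^2·0.26^5 = 0.01366
  k=3: C(7,3)·0.74^3·0.26^4 = 0.06481
P(X ≤ 3) = 0.08016

0.080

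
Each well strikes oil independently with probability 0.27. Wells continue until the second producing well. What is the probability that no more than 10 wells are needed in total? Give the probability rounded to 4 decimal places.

0.7981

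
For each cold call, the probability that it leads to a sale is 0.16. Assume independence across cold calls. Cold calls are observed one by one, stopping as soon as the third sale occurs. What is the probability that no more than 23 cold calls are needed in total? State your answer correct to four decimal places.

Finishing within 23 cold calls ⇔ at least 3 successes in the first 23. With X ~ Binomial(23, 0.16), P(Y ≤ 23) = 1 − P(X ≤ 2).
  k=0: C(23,0)·0.16^0·0.84^23 = 0.018131
  k=1: C(23,1)·0.16^1·0.84^22 = 0.079431
  k=2: C(23,2)·0.16^2·0.84^21 = 0.166428
1 − 0.263990 = 0.736010

0.7360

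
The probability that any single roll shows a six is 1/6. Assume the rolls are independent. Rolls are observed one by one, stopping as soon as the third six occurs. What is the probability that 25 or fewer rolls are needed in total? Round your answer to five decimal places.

0.81131

Finishing within 25 rolls ⇔ at least 3 successes in the first 25. With X ~ Binomial(25, 0.166667), P(Y ≤ 25) = 1 − P(X ≤ 2).
  k=0: C(25,0)·0.166667^0·0.833333^25 = 0.0104826
  k=1: C(25,1)·0.166667^1·0.833333^24 = 0.0524130
  k=2: C(25,2)·0.166667^2·0.833333^23 = 0.1257912
1 − 0.1886867 = 0.8113133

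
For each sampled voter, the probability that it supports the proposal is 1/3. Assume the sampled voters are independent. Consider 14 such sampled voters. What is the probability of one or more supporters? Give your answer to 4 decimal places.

P(at least one) = 1 − P(none) = 1 − (1 − 0.333333)^14
= 1 − 0.003425 = 0.996575

0.9966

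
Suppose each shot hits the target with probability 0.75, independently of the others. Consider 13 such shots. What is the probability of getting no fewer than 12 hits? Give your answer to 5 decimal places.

0.12671

X ~ Binomial(13, 0.75); P(X ≥ 12) = Σ C(13,k) p^k (1−p)^(13−k) over k:
  k=12: C(13,12)·0.75^12·0.25^1 = 0.1029481
  k=13: C(13,13)·0.75^13·0.25^0 = 0.0237573
Total = 0.1267054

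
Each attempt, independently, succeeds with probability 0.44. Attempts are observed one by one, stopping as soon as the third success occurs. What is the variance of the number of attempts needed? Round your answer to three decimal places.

Y = total attempts until the third success; negative binomial with r=3, p=0.44.
Var(Y) = r(1−p)/p² = 3·0.56 / 0.44² = 8.67769

8.678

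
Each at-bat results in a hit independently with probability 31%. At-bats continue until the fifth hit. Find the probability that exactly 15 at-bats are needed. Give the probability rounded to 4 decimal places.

Y = trial on which the fifth success occurs; negative binomial, r=5, p=0.31.
P(Y=15) = C(14,4) · p^5 · (1−p)^10
= 1001 · 0.0028629 · 0.024462 = 0.070102

0.0701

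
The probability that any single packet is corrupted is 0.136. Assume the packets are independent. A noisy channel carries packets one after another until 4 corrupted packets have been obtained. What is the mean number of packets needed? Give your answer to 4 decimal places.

Y = total packets until the fourth success; negative binomial with r=4, p=0.136.
E[Y] = r / p = 4 / 0.136 = 29.411765

29.4118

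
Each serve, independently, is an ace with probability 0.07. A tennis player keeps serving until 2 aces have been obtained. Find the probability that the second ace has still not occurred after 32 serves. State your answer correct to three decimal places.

0.334

Needing more than 32 serves ⇔ fewer than 2 successes in the first 32. With X ~ Binomial(32, 0.07), P(Y > 32) = P(X ≤ 1).
  k=0: C(32,0)·0.07^0·0.93^32 = 0.09805
  k=1: C(32,1)·0.07^1·0.93^31 = 0.23617
P(X ≤ 1) = 0.33422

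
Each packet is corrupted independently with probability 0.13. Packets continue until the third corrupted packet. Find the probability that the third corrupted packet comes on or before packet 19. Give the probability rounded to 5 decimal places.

0.45683

Finishing within 19 packets ⇔ at least 3 successes in the first 19. With X ~ Binomial(19, 0.13), P(Y ≤ 19) = 1 − P(X ≤ 2).
  k=0: C(19,0)·0.13^0·0.87^19 = 0.0709359
  k=1: C(19,1)·0.13^1·0.87^18 = 0.2013926
  k=2: C(19,2)·0.13^2·0.87^17 = 0.2708383
1 − 0.5431668 = 0.4568332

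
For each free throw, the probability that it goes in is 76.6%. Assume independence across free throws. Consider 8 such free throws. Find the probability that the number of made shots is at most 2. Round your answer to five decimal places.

X ~ Binomial(8, 0.766); P(X ≤ 2) = Σ C(8,k) p^k (1−p)^(8−k) over k:
  k=0: C(8,0)·0.766^0·0.234^8 = 0.0000090
  k=1: C(8,1)·0.766^1·0.234^7 = 0.0002354
  k=2: C(8,2)·0.766^2·0.234^6 = 0.0026972
Total = 0.0029416

0.00294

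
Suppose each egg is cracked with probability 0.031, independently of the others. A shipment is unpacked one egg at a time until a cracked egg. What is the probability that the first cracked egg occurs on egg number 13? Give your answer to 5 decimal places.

Geometric (trials to first success), p = 0.031.
P(Y = 13) = (1−p)^12 · p = 0.68531 · 0.031 = 0.0212445

0.02124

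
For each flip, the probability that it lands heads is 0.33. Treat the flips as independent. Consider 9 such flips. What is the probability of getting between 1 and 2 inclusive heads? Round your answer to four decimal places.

0.3582

X ~ Binomial(9, 0.33); P(1 ≤ X ≤ 2) = Σ C(9,k) p^k (1−p)^(9−k) over k:
  k=1: C(9,1)·0.33^1·0.67^8 = 0.120602
  k=2: C(9,2)·0.33^2·0.67^7 = 0.237604
Total = 0.358206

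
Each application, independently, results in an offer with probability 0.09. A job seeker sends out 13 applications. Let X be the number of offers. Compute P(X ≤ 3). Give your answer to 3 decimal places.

0.976

X ~ Binomial(13, 0.09); P(X ≤ 3) = Σ C(13,k) p^k (1−p)^(13−k) over k:
  k=0: C(13,0)·0.09^0·0.91^13 = 0.29345
  k=1: C(13,1)·0.09^1·0.91^12 = 0.37730
  k=2: C(13,2)·0.09^2·0.91^11 = 0.22389
  k=3: C(13,3)·0.09^3·0.91^10 = 0.08119
Total = 0.97583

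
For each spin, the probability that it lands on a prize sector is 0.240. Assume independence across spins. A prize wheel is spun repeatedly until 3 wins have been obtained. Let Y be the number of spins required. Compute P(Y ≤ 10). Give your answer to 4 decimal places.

0.4442

Finishing within 10 spins ⇔ at least 3 successes in the first 10. With X ~ Binomial(10, 0.24), P(Y ≤ 10) = 1 − P(X ≤ 2).
  k=0: C(10,0)·0.24^0·0.76^10 = 0.064289
  k=1: C(10,1)·0.24^1·0.76^9 = 0.203018
  k=2: C(10,2)·0.24^2·0.76^8 = 0.288499
1 − 0.555805 = 0.444195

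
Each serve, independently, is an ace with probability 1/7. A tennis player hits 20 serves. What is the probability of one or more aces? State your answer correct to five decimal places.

P(at least one) = 1 − P(none) = 1 − (1 − 0.142857)^20
= 1 − 0.0458210 = 0.9541790

0.95418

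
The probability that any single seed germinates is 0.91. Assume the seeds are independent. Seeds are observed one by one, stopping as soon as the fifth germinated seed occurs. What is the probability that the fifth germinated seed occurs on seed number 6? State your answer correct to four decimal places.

0.2808

Y = trial on which the fifth success occurs; negative binomial, r=5, p=0.91.
P(Y=6) = C(5,4) · p^5 · (1−p)^1
= 5 · 0.62403 · 0.09 = 0.280814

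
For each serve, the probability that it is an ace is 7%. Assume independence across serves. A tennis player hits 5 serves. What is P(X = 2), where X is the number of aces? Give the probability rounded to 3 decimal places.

0.039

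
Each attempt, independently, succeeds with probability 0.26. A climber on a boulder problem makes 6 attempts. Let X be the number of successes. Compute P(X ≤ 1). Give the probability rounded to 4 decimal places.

0.5104

X ~ Binomial(6, 0.26); P(X ≤ 1) = Σ C(6,k) p^k (1−p)^(6−k) over k:
  k=0: C(6,0)·0.26^0·0.74^6 = 0.164206
  k=1: C(6,1)·0.26^1·0.74^5 = 0.346165
Total = 0.510372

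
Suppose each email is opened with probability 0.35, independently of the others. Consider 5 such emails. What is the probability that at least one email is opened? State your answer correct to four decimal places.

P(at least one) = 1 − P(none) = 1 − (1 − 0.35)^5
= 1 − 0.116029 = 0.883971

0.8840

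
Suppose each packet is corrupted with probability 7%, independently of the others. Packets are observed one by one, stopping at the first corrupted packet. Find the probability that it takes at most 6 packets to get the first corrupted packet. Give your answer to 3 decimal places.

0.353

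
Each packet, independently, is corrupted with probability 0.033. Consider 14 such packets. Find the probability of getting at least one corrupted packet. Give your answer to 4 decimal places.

P(at least one) = 1 − P(none) = 1 − (1 − 0.033)^14
= 1 − 0.625130 = 0.374870

0.3749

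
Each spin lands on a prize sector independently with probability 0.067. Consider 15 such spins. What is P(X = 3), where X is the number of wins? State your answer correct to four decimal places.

X ~ Binomial(n=15, p=0.067).
P(X=3) = C(15,3) · p^3 · (1−p)^12
= 455 · 0.00030076 · 0.43509 = 0.059541

0.0595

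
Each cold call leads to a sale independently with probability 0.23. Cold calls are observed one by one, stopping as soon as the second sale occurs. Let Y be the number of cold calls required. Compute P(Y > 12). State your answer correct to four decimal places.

0.1991

Needing more than 12 cold calls ⇔ fewer than 2 successes in the first 12. With X ~ Binomial(12, 0.23), P(Y > 12) = P(X ≤ 1).
  k=0: C(12,0)·0.23^0·0.77^12 = 0.043440
  k=1: C(12,1)·0.23^1·0.77^11 = 0.155707
P(X ≤ 1) = 0.199147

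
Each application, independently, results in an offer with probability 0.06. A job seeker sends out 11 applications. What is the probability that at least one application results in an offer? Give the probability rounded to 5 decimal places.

0.49370

P(at least one) = 1 − P(none) = 1 − (1 − 0.06)^11
= 1 − 0.5062982 = 0.4937018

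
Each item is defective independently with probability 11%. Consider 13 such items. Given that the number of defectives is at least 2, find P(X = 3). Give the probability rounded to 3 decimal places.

0.278

X ~ Binomial(13, 0.11). Want P(X=3 | X≥2) = P(X=3) / P(X≥2).
P(X=3) = C(13,3)·0.11^3·0.89^10 = 0.11870
P(X≥2) = 1 − 0.21982 − 0.35320 = 0.42698
Ratio = 0.11870 / 0.42698 = 0.27799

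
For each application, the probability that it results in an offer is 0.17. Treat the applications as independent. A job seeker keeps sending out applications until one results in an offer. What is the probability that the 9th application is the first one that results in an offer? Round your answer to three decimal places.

0.038

Geometric (trials to first success), p = 0.17.
P(Y = 9) = (1−p)^8 · p = 0.22523 · 0.17 = 0.03829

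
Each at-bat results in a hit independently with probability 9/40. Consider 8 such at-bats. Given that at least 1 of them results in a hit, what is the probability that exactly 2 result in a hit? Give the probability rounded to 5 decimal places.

0.35309

X ~ Binomial(8, 0.225). Want P(X=2 | X≥1) = P(X=2) / P(X≥1).
P(X=2) = C(8,2)·0.225^2·0.775^6 = 0.3071378
P(X≥1) = 1 − 0.1301408 = 0.8698592
Ratio = 0.3071378 / 0.8698592 = 0.3530891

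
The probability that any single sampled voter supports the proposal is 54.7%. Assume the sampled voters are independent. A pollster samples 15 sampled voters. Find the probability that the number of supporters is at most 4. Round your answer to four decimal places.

0.0269

X ~ Binomial(15, 0.547); P(X ≤ 4) = Σ C(15,k) p^k (1−p)^(15−k) over k:
  k=0: C(15,0)·0.547^0·0.453^15 = 0.000007
  k=1: C(15,1)·0.547^1·0.453^14 = 0.000126
  k=2: C(15,2)·0.547^2·0.453^13 = 0.001063
  k=3: C(15,3)·0.547^3·0.453^12 = 0.005561
  k=4: C(15,4)·0.547^4·0.453^11 = 0.020145
Total = 0.026901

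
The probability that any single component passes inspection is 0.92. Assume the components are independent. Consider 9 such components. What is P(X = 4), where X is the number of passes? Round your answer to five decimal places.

X ~ Binomial(n=9, p=0.92).
P(X=4) = C(9,4) · p^4 · (1−p)^5
= 126 · 0.71639 · 3.2768e-06 = 0.0002958

0.00030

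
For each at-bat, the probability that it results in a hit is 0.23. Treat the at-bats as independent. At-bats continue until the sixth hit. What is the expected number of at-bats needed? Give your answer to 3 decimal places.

26.087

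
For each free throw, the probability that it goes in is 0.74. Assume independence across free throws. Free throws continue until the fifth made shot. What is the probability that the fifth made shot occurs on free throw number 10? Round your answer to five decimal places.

0.03322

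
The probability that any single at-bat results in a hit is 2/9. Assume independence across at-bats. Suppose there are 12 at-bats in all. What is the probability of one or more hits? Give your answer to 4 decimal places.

P(at least one) = 1 − P(none) = 1 − (1 − 0.222222)^12
= 1 − 0.049008 = 0.950992

0.9510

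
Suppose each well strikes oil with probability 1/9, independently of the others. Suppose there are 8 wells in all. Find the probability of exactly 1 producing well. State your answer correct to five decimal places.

0.38974

X ~ Binomial(n=8, p=0.111111).
P(X=1) = C(8,1) · p^1 · (1−p)^7
= 8 · 0.11111 · 0.43846 = 0.3897443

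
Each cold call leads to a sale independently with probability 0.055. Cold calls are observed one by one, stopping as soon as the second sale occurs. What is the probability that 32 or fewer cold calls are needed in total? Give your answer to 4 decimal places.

0.5317

Finishing within 32 cold calls ⇔ at least 2 successes in the first 32. With X ~ Binomial(32, 0.055), P(Y ≤ 32) = 1 − P(X ≤ 1).
  k=0: C(32,0)·0.055^0·0.945^32 = 0.163613
  k=1: C(32,1)·0.055^1·0.945^31 = 0.304718
1 − 0.468331 = 0.531669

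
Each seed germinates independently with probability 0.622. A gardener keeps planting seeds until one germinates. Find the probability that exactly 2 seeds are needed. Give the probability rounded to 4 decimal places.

Geometric (trials to first success), p = 0.622.
P(Y = 2) = (1−p)^1 · p = 0.378 · 0.622 = 0.235116

0.2351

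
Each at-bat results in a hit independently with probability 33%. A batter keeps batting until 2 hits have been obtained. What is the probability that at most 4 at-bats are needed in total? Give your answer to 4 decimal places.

Finishing within 4 at-bats ⇔ at least 2 successes in the first 4. With X ~ Binomial(4, 0.33), P(Y ≤ 4) = 1 − P(X ≤ 1).
  k=0: C(4,0)·0.33^0·0.67^4 = 0.201511
  k=1: C(4,1)·0.33^1·0.67^3 = 0.397007
1 − 0.598518 = 0.401482

0.4015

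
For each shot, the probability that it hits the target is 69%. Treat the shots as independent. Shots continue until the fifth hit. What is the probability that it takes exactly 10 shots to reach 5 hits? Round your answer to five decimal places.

0.05642

Y = trial on which the fifth success occurs; negative binomial, r=5, p=0.69.
P(Y=10) = C(9,4) · p^5 · (1−p)^5
= 126 · 0.1564 · 0.0028629 = 0.0564189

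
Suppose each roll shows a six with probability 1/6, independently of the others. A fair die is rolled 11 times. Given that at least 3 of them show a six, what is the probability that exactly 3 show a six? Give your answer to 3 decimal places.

X ~ Binomial(11, 0.166667). Want P(X=3 | X≥3) = P(X=3) / P(X≥3).
P(X=3) = C(11,3)·0.166667^3·0.833333^8 = 0.17766
P(X≥3) = 1 − 0.13459 − 0.29609 − 0.29609 = 0.27322
Ratio = 0.17766 / 0.27322 = 0.65022

0.650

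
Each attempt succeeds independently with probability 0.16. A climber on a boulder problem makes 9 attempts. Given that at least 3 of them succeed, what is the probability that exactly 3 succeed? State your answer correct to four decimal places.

0.7420

X ~ Binomial(9, 0.16). Want P(X=3 | X≥3) = P(X=3) / P(X≥3).
P(X=3) = C(9,3)·0.16^3·0.84^6 = 0.120869
P(X≥3) = 1 − 0.208216 − 0.356941 − 0.271955 = 0.162888
Ratio = 0.120869 / 0.162888 = 0.742039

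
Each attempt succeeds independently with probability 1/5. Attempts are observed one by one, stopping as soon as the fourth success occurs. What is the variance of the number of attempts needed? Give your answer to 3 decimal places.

Y = total attempts until the fourth success; negative binomial with r=4, p=0.20.
Var(Y) = r(1−p)/p² = 4·0.80 / 0.20² = 80.00000

80.000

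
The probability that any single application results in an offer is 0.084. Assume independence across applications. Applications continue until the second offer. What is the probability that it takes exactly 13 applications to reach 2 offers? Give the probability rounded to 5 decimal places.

Y = trial on which the second success occurs; negative binomial, r=2, p=0.084.
P(Y=13) = C(12,1) · p^2 · (1−p)^11
= 12 · 0.007056 · 0.38093 = 0.0322545

0.03225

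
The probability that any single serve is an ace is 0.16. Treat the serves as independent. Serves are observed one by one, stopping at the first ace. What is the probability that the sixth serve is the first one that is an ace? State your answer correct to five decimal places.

0.06691

Geometric (trials to first success), p = 0.16.
P(Y = 6) = (1−p)^5 · p = 0.41821 · 0.16 = 0.0669139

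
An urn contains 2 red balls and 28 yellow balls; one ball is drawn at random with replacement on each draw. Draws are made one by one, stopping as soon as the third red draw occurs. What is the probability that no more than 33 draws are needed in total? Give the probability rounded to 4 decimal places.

0.3791

Finishing within 33 draws ⇔ at least 3 successes in the first 33. With X ~ Binomial(33, 0.066667), P(Y ≤ 33) = 1 − P(X ≤ 2).
  k=0: C(33,0)·0.066667^0·0.933333^33 = 0.102616
  k=1: C(33,1)·0.066667^1·0.933333^32 = 0.241880
  k=2: C(33,2)·0.066667^2·0.933333^31 = 0.276434
1 − 0.620929 = 0.379071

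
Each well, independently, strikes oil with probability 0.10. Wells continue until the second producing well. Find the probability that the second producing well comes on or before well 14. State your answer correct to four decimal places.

Finishing within 14 wells ⇔ at least 2 successes in the first 14. With X ~ Binomial(14, 0.10), P(Y ≤ 14) = 1 − P(X ≤ 1).
  k=0: C(14,0)·0.10^0·0.90^14 = 0.228768
  k=1: C(14,1)·0.10^1·0.90^13 = 0.355861
1 − 0.584629 = 0.415371

0.4154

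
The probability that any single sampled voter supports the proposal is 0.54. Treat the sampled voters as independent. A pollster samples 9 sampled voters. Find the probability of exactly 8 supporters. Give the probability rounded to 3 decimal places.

0.030

X ~ Binomial(n=9, p=0.54).
P(X=8) = C(9,8) · p^8 · (1−p)^1
= 9 · 0.0072302 · 0.46 = 0.02993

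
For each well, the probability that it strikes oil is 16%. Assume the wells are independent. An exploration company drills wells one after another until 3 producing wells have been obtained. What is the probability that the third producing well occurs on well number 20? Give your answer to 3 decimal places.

0.036

Y = trial on which the third success occurs; negative binomial, r=3, p=0.16.
P(Y=20) = C(19,2) · p^3 · (1−p)^17
= 171 · 0.004096 · 0.051612 = 0.03615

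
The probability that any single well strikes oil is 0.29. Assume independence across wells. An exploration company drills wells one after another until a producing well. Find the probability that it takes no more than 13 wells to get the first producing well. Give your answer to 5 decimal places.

0.98835

Y = number of wells to the first success; geometric, p = 0.29.
P(Y ≤ 13) = 1 − (1−p)^13 = 1 − 0.0116509 = 0.9883491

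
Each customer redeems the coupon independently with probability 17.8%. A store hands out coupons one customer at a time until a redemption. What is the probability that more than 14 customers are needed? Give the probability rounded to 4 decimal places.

0.0643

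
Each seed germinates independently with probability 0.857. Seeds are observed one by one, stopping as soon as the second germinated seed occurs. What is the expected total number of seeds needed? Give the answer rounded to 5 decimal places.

Y = total seeds until the second success; negative binomial with r=2, p=0.857.
E[Y] = r / p = 2 / 0.857 = 2.3337223

2.33372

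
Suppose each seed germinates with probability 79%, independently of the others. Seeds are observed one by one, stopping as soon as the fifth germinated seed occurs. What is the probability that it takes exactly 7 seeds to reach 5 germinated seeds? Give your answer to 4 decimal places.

0.2035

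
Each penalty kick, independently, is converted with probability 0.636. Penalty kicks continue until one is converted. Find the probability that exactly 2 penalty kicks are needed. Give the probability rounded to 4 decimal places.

0.2315

Geometric (trials to first success), p = 0.636.
P(Y = 2) = (1−p)^1 · p = 0.364 · 0.636 = 0.231504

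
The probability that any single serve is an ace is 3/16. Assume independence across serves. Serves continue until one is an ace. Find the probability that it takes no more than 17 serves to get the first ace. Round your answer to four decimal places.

0.9707

Y = number of serves to the first success; geometric, p = 0.1875.
P(Y ≤ 17) = 1 − (1−p)^17 = 1 − 0.029309 = 0.970691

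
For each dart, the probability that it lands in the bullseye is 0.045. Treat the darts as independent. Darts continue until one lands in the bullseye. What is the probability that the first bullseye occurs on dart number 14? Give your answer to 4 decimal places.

0.0247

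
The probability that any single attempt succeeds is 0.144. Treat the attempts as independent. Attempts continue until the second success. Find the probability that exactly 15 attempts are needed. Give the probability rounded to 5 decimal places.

0.03846

Y = trial on which the second success occurs; negative binomial, r=2, p=0.144.
P(Y=15) = C(14,1) · p^2 · (1−p)^13
= 14 · 0.020736 · 0.13248 = 0.0384602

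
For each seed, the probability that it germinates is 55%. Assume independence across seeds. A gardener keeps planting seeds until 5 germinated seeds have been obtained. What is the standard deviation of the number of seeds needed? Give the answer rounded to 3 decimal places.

Y = total seeds until the fifth success; negative binomial with r=5, p=0.55.
SD(Y) = √[r(1−p)/p²] = √(7.43802) = 2.72727

2.727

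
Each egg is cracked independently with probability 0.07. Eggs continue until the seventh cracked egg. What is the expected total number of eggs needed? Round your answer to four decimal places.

Y = total eggs until the seventh success; negative binomial with r=7, p=0.07.
E[Y] = r / p = 7 / 0.07 = 100.000000

100.0000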